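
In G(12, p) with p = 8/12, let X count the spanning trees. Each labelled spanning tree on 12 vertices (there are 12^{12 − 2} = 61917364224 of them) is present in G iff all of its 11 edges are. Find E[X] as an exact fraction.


K_12 has 12^{12 − 2} = 61917364224 labelled spanning trees.
For each such spanning tree H, let X_H = 1 if all 11 edges of H are present in G. Then P[X_H = 1] = p^{11} = (2/3)^{11} = 2048/177147.
Summing the indicators: E[X] = Σ_H E[X_H] = 61917364224 · p^{11} = 61917364224 · 2048/177147 = 2147483648/3.
Numerically: E[X] ≈ 7.16e+08.

E[X] = 61917364224 · (2/3)^{11} = 2147483648/3 ≈ 7.16e+08.


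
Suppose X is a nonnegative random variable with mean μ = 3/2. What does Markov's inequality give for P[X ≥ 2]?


μ = E[X] = 3/2, a = 2.
Markov: P[X ≥ 2] ≤ μ/a = (3/2)/2 = 3/4.
Numerically: ≈ 0.75000.
(Since a = 2 > μ = 1.50000, the bound 3/4 is < 1 and informative.)

P[X ≥ 2] ≤ 3/4 ≈ 0.75000.


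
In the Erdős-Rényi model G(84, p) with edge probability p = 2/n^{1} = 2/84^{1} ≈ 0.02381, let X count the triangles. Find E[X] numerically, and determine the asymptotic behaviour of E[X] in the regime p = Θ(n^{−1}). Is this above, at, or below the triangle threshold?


Number of potential triangles: C(84, 3) = 95284.
Each occurs with probability p³ ≈ (0.02381)³ ≈ 1.3497462e-05.
By linearity: E[X] = C(84, 3)·p³ ≈ 95284 · 1.3497462e-05 ≈ 1.28609.
Here α = 1, so p = 2/n is exactly at the triangle threshold p ~ 1/n. Asymptotically E[X] → c³/6 = 2³/6 = 4/3 ≈ 1.33333, a bounded constant. In this regime the triangle count is asymptotically Poisson(c³/6).

E[X] ≈ 1.28609; in regime p = Θ(1/n^{1}) E[X] stays bounded (at the triangle threshold p ~ 1/n).


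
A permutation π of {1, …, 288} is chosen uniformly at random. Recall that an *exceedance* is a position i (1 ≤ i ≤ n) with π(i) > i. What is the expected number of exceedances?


Write X = Σ_{i=1}^{288} X_i, where X_i = 1_{π(i) > i}.
For each fixed i, π(i) is uniform over {1, …, 288} (marginal of a uniform permutation), so P[π(i) > i] = (n − i)/n. Summing: Σ_{i=1}^{288} (n − i)/n = (0 + 1 + … + 287)/288 = 288(288 − 1)/(2·288) = (288 − 1)/2.
Hence E[X] = Σ_{i=1}^{288} (288 − i)/288 = 287/2 ≈ 143.50000.

E[X] = 287/2 = 143.50000.


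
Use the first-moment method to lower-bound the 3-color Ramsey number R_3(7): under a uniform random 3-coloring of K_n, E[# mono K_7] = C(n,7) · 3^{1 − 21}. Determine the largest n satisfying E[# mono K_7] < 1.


We need C(n, 7) · 3^{1 − 21} < 1, i.e. C(n, 7) < 3^{21 − 1} = 3486784401.
Check values of n near the boundary:
  n = 78: C(78, 7) = 2641902120; 2641902120 < 3486784401? YES
  n = 79: C(79, 7) = 2898753715; 2898753715 < 3486784401? YES
  n = 80: C(80, 7) = 3176716400; 3176716400 < 3486784401? YES
  n = 81: C(81, 7) = 3477216600; 3477216600 < 3486784401? YES
  n = 82: C(82, 7) = 3801756816; 3801756816 < 3486784401? NO
  n = 83: C(83, 7) = 4151918628; 4151918628 < 3486784401? NO
  n = 84: C(84, 7) = 4529365776; 4529365776 < 3486784401? NO
The largest n with C(n, 7) < 3486784401 is n = 81 (where E[X] = 42928600/43046721 ≈ 0.9972560). Hence R_3(7) > 81, i.e. R_3(7) ≥ 82.

Largest n = 81; hence R_3(7) > 81.


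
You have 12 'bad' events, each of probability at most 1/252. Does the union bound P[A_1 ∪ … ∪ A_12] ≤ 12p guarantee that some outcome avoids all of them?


Union bound: P[∪_{i=1}^{12} A_i] ≤ Σ_i P[A_i] ≤ 12·p = 12·(1/252) = 1/21.
Numerically: 1/21 ≈ 0.04762.
Is 1/21 < 1? YES.
Since P[∪ A_i] ≤ 1/21 < 1, the complement has P[∩ A_i^c] ≥ 1 − 1/21 = 20/21 > 0, so some outcome avoids every A_i.

12·p = 1/21 ≈ 0.04762; existence CERTIFIED by the union bound.


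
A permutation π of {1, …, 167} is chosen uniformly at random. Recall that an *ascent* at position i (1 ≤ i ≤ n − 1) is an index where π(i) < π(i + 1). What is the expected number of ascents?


Write X = Σ X_I over i = 1, …, 166, with X_I the indicator of one ascent.
There are 166 indicators.
For each fixed i, the pair (π(i), π(i+1)) is a uniformly random ordered pair of distinct values from {1, …, 167}; by symmetry P[π(i) < π(i+1)] = 1/2.
By linearity: E[X] = 166 · (1/2) = (167 − 1) · (1/2) = 83 ≈ 83.00000.

E[X] = 83 = 83.00000.


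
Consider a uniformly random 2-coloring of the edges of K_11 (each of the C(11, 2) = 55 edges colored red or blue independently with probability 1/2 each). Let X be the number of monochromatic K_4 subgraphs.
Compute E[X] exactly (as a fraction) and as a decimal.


Let X = Σ_S X_S over the C(11, 4) = 330 subsets S of size 4, where X_S = 1 if the K_4 on S is monochromatic.
For a fixed S, the K_4 on S has C(4, 2) = 6 edges. P[all 6 edges red] = (1/2)^6, and likewise for blue, so P[monochromatic] = 2·(1/2)^6 = 2^{1 − 6} = 1/32.
By linearity: E[X] = C(11, 4) · 2^{1 − 6} = 330 · 1/32 = 165/16.
Numerically: E[X] ≈ 10.3125.

E[X] = C(11,4)·2^(1−C(4,2)) = 165/16 ≈ 10.3125.


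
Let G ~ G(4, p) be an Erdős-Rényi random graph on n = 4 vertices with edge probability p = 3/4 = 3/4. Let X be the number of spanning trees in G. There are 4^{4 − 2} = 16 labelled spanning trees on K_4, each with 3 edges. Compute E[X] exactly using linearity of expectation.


K_4 has 4^{4 − 2} = 16 labelled spanning trees.
For each such spanning tree H, let X_H = 1 if all 3 edges of H are present in G. Then P[X_H = 1] = p^{3} = (3/4)^{3} = 27/64.
Summing the indicators: E[X] = Σ_H E[X_H] = 16 · p^{3} = 16 · 27/64 = 27/4.
Numerically: E[X] ≈ 6.75.

E[X] = 16 · (3/4)^{3} = 27/4 ≈ 6.75.


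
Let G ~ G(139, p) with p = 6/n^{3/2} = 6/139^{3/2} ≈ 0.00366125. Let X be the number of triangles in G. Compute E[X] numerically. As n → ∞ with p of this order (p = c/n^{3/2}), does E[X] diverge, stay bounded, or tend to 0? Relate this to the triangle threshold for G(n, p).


Number of potential triangles: C(139, 3) = 437989.
Each occurs with probability p³ ≈ (0.00366125)³ ≈ 4.90780332e-08.
By linearity: E[X] = C(139, 3)·p³ ≈ 437989 · 4.90780332e-08 ≈ 0.021496.
Since α = 3/2 > 1, p = c/n^{3/2} = o(1/n) is below the triangle threshold p ~ 1/n. Asymptotically E[X] ~ (c³/6)·n^{3(1−α)} = (6³/6)·n^{-1.5} → 0, so by Markov's inequality G has no triangles w.h.p.

E[X] ≈ 0.021496; in regime p = Θ(1/n^{3/2}) E[X] tends to 0 (below the triangle threshold p ~ 1/n).


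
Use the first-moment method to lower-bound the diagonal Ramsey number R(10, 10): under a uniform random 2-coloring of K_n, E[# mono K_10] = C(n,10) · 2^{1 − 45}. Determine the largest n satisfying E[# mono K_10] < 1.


We need C(n, 10) · 2^{1 − 45} < 1, i.e. C(n, 10) < 2^{45 − 1} = 17592186044416.
Check values of n near the boundary:
  n = 95: C(95, 10) = 10104934117421; 10104934117421 < 17592186044416? YES
  n = 96: C(96, 10) = 11279926456656; 11279926456656 < 17592186044416? YES
  n = 97: C(97, 10) = 12576469727536; 12576469727536 < 17592186044416? YES
  n = 98: C(98, 10) = 14005614014756; 14005614014756 < 17592186044416? YES
  n = 99: C(99, 10) = 15579278510796; 15579278510796 < 17592186044416? YES
  n = 100: C(100, 10) = 17310309456440; 17310309456440 < 17592186044416? YES
  n = 101: C(101, 10) = 19212541264840; 19212541264840 < 17592186044416? NO
  n = 102: C(102, 10) = 21300860967540; 21300860967540 < 17592186044416? NO
  n = 103: C(103, 10) = 23591276125340; 23591276125340 < 17592186044416? NO
The largest n with C(n, 10) < 17592186044416 is n = 100 (where E[X] = 2163788682055/2199023255552 ≈ 0.983977). Hence R(10, 10) > 100, i.e. R(10, 10) ≥ 101.

Largest n = 100; hence R(10, 10) > 100.


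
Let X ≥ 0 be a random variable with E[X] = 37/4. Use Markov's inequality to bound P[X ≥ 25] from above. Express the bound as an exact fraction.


μ = E[X] = 37/4, a = 25.
Markov: P[X ≥ 25] ≤ μ/a = (37/4)/25 = 37/100.
Numerically: ≈ 0.370.
(Since a = 25 > μ = 9.250, the bound 37/100 is < 1 and informative.)

P[X ≥ 25] ≤ 37/100 ≈ 0.370.


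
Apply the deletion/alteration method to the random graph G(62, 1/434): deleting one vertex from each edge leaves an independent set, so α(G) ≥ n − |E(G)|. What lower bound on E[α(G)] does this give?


E[|E(G)|] = C(62, 2)·p = 1891 · (1/434) = 61/14.
E[α(G)] ≥ n − E[|E(G)|] = 62 − 61/14 = 807/14.
Numerically: ≈ 57.6429.
(This is only a lower bound; the true E[α(G)] may be larger.)

E[α(G)] ≥ 807/14 ≈ 57.6429.


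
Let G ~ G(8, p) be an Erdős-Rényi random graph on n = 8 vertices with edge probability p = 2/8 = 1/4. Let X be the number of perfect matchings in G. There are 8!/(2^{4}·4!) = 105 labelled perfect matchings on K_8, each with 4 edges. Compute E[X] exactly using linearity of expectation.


K_8 has 8!/(2^{4}·4!) = 105 labelled perfect matchings.
For each such perfect matching H, let X_H = 1 if all 4 edges of H are present in G. Then P[X_H = 1] = p^{4} = (1/4)^{4} = 1/256.
By linearity: E[X] = Σ_H E[X_H] = 105 · p^{4} = 105 · 1/256 = 105/256.
Numerically: E[X] ≈ 0.41016.

E[X] = 105 · (1/4)^{4} = 105/256 ≈ 0.41016.


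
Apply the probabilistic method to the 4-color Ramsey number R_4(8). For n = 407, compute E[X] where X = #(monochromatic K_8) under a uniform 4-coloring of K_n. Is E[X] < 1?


E[X] = C(407, 8) · 4^{1 − 28} = 17424959239309050 · 4^{−27} = 17424959239309050/18014398509481984.
As a reduced fraction: E[X] = 8712479619654525/9007199254740992 ≈ 0.96728.
Is E[X] < 1? YES.
Since E[X] < 1, there exists a 4-coloring of K_{407} with no monochromatic K_8; hence R_4(8) > 407.

E[X] = 8712479619654525/9007199254740992 ≈ 0.96728; E[X] < 1, so R_4(8) > 407.


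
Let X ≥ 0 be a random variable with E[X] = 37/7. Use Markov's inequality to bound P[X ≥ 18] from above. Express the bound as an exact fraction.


μ = E[X] = 37/7, a = 18.
Markov: P[X ≥ 18] ≤ μ/a = (37/7)/18 = 37/126.
Numerically: ≈ 0.2937.
(Since a = 18 > μ = 5.2857, the bound 37/126 is < 1 and informative.)

P[X ≥ 18] ≤ 37/126 ≈ 0.2937.


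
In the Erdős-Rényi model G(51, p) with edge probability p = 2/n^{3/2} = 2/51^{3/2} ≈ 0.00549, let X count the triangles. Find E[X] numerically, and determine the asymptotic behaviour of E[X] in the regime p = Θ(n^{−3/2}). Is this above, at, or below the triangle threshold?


Number of potential triangles: C(51, 3) = 20825.
Each occurs with probability p³ ≈ (0.00549)³ ≈ 1.65586e-07.
By linearity: E[X] = C(51, 3)·p³ ≈ 20825 · 1.65586e-07 ≈ 0.003.
Since α = 3/2 > 1, p = c/n^{3/2} = o(1/n) is below the triangle threshold p ~ 1/n. Asymptotically E[X] ~ (c³/6)·n^{3(1−α)} = (2³/6)·n^{-1.5} → 0, so by Markov's inequality G has no triangles w.h.p.

E[X] ≈ 0.003; in regime p = Θ(1/n^{3/2}) E[X] tends to 0 (below the triangle threshold p ~ 1/n).


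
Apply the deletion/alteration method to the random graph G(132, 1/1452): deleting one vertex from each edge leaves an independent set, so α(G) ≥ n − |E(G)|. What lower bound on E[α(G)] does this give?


E[|E(G)|] = C(132, 2)·p = 8646 · (1/1452) = 131/22.
E[α(G)] ≥ n − E[|E(G)|] = 132 − 131/22 = 2773/22.
Numerically: ≈ 126.045.
(This is only a lower bound; the true E[α(G)] may be larger.)

E[α(G)] ≥ 2773/22 ≈ 126.045.


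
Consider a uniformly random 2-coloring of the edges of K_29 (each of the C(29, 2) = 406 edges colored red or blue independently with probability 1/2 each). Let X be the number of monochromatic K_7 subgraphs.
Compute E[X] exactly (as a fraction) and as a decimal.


Let X = Σ_S X_S over the C(29, 7) = 1560780 subsets S of size 7, where X_S = 1 if the K_7 on S is monochromatic.
For a fixed S, the K_7 on S has C(7, 2) = 21 edges. P[all 21 edges red] = (1/2)^21, and likewise for blue, so P[monochromatic] = 2·(1/2)^21 = 2^{1 − 21} = 1/1048576.
By linearity of expectation: E[X] = C(29, 7) · 2^{1 − 21} = 1560780 · 1/1048576 = 390195/262144.
Numerically: E[X] ≈ 1.488.

E[X] = C(29,7)·2^(1−C(7,2)) = 390195/262144 ≈ 1.488.


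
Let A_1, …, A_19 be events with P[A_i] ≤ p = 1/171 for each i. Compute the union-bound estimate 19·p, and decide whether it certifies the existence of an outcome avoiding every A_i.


Union bound: P[∪_{i=1}^{19} A_i] ≤ Σ_i P[A_i] ≤ 19·p = 19·(1/171) = 1/9.
Numerically: 1/9 ≈ 0.1111.
Is 1/9 < 1? YES.
Since P[∪ A_i] ≤ 1/9 < 1, the complement has P[∩ A_i^c] ≥ 1 − 1/9 = 8/9 > 0, so some outcome avoids every A_i.

19·p = 1/9 ≈ 0.1111; existence CERTIFIED by the union bound.


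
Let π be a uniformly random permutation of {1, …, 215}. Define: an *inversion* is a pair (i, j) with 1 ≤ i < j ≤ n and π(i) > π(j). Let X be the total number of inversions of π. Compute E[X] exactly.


Write X = Σ X_I over the C(215, 2) = 23005 pairs i < j, with X_I the indicator of one inversion.
There are 23005 indicators.
For each fixed pair i < j, the values π(i) and π(j) are two distinct elements of {1, …, 215} in uniformly random order; by symmetry P[π(i) > π(j)] = 1/2.
By linearity: E[X] = 23005 · (1/2) = C(215, 2) · (1/2) = 23005/2 = 23005/2 ≈ 11502.50000.

E[X] = 23005/2 = 11502.50000.


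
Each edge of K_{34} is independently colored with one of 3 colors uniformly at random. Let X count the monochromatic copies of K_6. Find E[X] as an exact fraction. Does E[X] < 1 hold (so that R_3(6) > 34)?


E[X] = C(34, 6) · 3^{1 − 15} = 1344904 · 3^{−14} = 1344904/4782969.
As a reduced fraction: E[X] = 1344904/4782969 ≈ 0.281.
Is E[X] < 1? YES.
Since E[X] < 1, there exists a 3-coloring of K_{34} with no monochromatic K_6; hence R_3(6) > 34.

E[X] = 1344904/4782969 ≈ 0.281; E[X] < 1, so R_3(6) > 34.


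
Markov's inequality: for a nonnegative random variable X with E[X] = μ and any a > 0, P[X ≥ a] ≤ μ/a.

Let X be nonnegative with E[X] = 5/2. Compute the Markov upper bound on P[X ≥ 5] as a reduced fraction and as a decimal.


μ = E[X] = 5/2, a = 5.
Markov: P[X ≥ 5] ≤ μ/a = (5/2)/5 = 1/2.
Numerically: ≈ 0.500000.
(Since a = 5 > μ = 2.500000, the bound 1/2 is < 1 and informative.)

P[X ≥ 5] ≤ 1/2 ≈ 0.500000.


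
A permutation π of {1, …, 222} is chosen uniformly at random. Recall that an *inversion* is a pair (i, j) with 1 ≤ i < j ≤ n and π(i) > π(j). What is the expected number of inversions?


Write X = Σ X_I over the C(222, 2) = 24531 pairs i < j, with X_I the indicator of one inversion.
There are 24531 indicators.
For each fixed pair i < j, the values π(i) and π(j) are two distinct elements of {1, …, 222} in uniformly random order; by symmetry P[π(i) > π(j)] = 1/2.
By linearity: E[X] = 24531 · (1/2) = C(222, 2) · (1/2) = 24531/2 = 24531/2 ≈ 12265.5000.

E[X] = 24531/2 = 12265.5000.


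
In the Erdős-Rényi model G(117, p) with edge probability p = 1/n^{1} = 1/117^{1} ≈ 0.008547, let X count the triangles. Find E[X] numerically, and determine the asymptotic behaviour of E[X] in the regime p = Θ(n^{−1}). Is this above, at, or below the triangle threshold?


Number of potential triangles: C(117, 3) = 260130.
Each occurs with probability p³ ≈ (0.008547)³ ≈ 6.243706e-07.
By linearity: E[X] = C(117, 3)·p³ ≈ 260130 · 6.243706e-07 ≈ 0.1624.
Here α = 1, so p = 1/n is exactly at the triangle threshold p ~ 1/n. Asymptotically E[X] → c³/6 = 1³/6 = 1/6 ≈ 0.1667, a bounded constant. In this regime the triangle count is asymptotically Poisson(c³/6).

E[X] ≈ 0.1624; in regime p = Θ(1/n^{1}) E[X] stays bounded (at the triangle threshold p ~ 1/n).


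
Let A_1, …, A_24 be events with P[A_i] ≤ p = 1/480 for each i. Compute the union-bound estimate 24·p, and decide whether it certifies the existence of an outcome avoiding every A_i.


Union bound: P[∪_{i=1}^{24} A_i] ≤ Σ_i P[A_i] ≤ 24·p = 24·(1/480) = 1/20.
Numerically: 1/20 ≈ 0.0500.
Is 1/20 < 1? YES.
Since P[∪ A_i] ≤ 1/20 < 1, the complement has P[∩ A_i^c] ≥ 1 − 1/20 = 19/20 > 0, so some outcome avoids every A_i.

24·p = 1/20 ≈ 0.0500; existence CERTIFIED by the union bound.


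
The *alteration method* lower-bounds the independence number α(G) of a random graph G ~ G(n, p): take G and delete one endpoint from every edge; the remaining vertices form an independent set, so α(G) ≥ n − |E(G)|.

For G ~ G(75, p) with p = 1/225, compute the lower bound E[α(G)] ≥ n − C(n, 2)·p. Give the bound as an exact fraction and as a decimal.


E[|E(G)|] = C(75, 2)·p = 2775 · (1/225) = 37/3.
E[α(G)] ≥ n − E[|E(G)|] = 75 − 37/3 = 188/3.
Numerically: ≈ 62.667.
(This is only a lower bound; the true E[α(G)] may be larger.)

E[α(G)] ≥ 188/3 ≈ 62.667.


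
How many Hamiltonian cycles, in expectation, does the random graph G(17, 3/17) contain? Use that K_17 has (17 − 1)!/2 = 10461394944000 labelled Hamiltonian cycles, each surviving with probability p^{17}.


K_17 has (17 − 1)!/2 = 10461394944000 labelled Hamiltonian cycles.
For each such Hamiltonian cycle H, let X_H = 1 if all 17 edges of H are present in G. Then P[X_H = 1] = p^{17} = (3/17)^{17} = 129140163/827240261886336764177.
By linearity of expectation: E[X] = Σ_H E[X_H] = 10461394944000 · p^{17} = 10461394944000 · 129140163/827240261886336764177 = 1350986248275535872000/827240261886336764177.
Numerically: E[X] ≈ 1.63312.

E[X] = 10461394944000 · (3/17)^{17} = 1350986248275535872000/827240261886336764177 ≈ 1.63312.


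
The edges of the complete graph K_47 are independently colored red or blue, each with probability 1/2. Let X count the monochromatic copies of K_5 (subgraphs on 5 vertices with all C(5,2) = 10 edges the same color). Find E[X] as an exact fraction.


Let X = Σ_S X_S over the C(47, 5) = 1533939 subsets S of size 5, where X_S = 1 if the K_5 on S is monochromatic.
For a fixed S, the K_5 on S has C(5, 2) = 10 edges. P[all 10 edges red] = (1/2)^10, and likewise for blue, so P[monochromatic] = 2·(1/2)^10 = 2^{1 − 10} = 1/512.
Summing: E[X] = C(47, 5) · 2^{1 − 10} = 1533939 · 1/512 = 1533939/512.
Numerically: E[X] ≈ 2995.9746.

E[X] = C(47,5)·2^(1−C(5,2)) = 1533939/512 ≈ 2995.9746.


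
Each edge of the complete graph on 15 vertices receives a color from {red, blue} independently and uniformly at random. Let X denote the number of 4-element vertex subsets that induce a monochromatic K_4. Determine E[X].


Let X = Σ_S X_S over the C(15, 4) = 1365 subsets S of size 4, where X_S = 1 if the K_4 on S is monochromatic.
For a fixed S, the K_4 on S has C(4, 2) = 6 edges. P[all 6 edges red] = (1/2)^6, and likewise for blue, so P[monochromatic] = 2·(1/2)^6 = 2^{1 − 6} = 1/32.
By linearity of expectation: E[X] = C(15, 4) · 2^{1 − 6} = 1365 · 1/32 = 1365/32.
Numerically: E[X] ≈ 42.656.

E[X] = C(15,4)·2^(1−C(4,2)) = 1365/32 ≈ 42.656.


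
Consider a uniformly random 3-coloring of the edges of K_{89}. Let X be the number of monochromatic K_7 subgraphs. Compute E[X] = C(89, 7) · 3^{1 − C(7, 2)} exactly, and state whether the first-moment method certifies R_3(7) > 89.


E[X] = C(89, 7) · 3^{1 − 21} = 6890268572 · 3^{−20} = 6890268572/3486784401.
As a reduced fraction: E[X] = 6890268572/3486784401 ≈ 1.976110.
Is E[X] < 1? NO.
Since E[X] ≥ 1, the first-moment bound is inconclusive at n = 89; it does NOT by itself certify R_3(7) > 89.

E[X] = 6890268572/3486784401 ≈ 1.976110; E[X] ≥ 1; first-moment method inconclusive here.


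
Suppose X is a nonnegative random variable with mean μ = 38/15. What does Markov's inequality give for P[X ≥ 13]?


μ = E[X] = 38/15, a = 13.
Markov: P[X ≥ 13] ≤ μ/a = (38/15)/13 = 38/195.
Numerically: ≈ 0.195.
(Since a = 13 > μ = 2.533, the bound 38/195 is < 1 and informative.)

P[X ≥ 13] ≤ 38/195 ≈ 0.195.


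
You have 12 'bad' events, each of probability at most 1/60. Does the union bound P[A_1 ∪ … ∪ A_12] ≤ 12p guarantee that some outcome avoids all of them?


Union bound: P[∪_{i=1}^{12} A_i] ≤ Σ_i P[A_i] ≤ 12·p = 12·(1/60) = 1/5.
Numerically: 1/5 ≈ 0.20000.
Is 1/5 < 1? YES.
Since P[∪ A_i] ≤ 1/5 < 1, the complement has P[∩ A_i^c] ≥ 1 − 1/5 = 4/5 > 0, so some outcome avoids every A_i.

12·p = 1/5 ≈ 0.20000; existence CERTIFIED by the union bound.


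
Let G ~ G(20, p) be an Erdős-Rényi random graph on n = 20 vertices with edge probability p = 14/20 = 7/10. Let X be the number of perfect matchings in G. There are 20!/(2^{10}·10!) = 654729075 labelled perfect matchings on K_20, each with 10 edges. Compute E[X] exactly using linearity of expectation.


K_20 has 20!/(2^{10}·10!) = 654729075 labelled perfect matchings.
For each such perfect matching H, let X_H = 1 if all 10 edges of H are present in G. Then P[X_H = 1] = p^{10} = (7/10)^{10} = 282475249/10000000000.
By linearity of expectation: E[X] = Σ_H E[X_H] = 654729075 · p^{10} = 654729075 · 282475249/10000000000 = 7397790339526587/400000000.
Numerically: E[X] ≈ 1.84945e+07.

E[X] = 654729075 · (7/10)^{10} = 7397790339526587/400000000 ≈ 1.84945e+07.


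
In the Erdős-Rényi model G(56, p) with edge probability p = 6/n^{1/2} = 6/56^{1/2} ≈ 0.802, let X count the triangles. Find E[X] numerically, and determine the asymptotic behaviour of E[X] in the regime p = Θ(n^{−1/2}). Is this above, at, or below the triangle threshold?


Number of potential triangles: C(56, 3) = 27720.
Each occurs with probability p³ ≈ (0.802)³ ≈ 5.15432e-01.
By linearity: E[X] = C(56, 3)·p³ ≈ 27720 · 5.15432e-01 ≈ 14287.786.
Since α = 1/2 < 1, p = c/n^{1/2} ≫ 1/n is above the triangle threshold p ~ 1/n. Asymptotically E[X] ~ (c³/6)·n^{3(1−α)} = (6³/6)·n^{1.5} → ∞; triangles are abundant w.h.p.

E[X] ≈ 14287.786; in regime p = Θ(1/n^{1/2}) E[X] diverges (above the triangle threshold p ~ 1/n).


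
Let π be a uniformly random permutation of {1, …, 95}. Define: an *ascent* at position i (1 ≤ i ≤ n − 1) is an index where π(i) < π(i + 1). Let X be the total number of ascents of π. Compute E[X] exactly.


Write X = Σ X_I over i = 1, …, 94, with X_I the indicator of one ascent.
There are 94 indicators.
For each fixed i, the pair (π(i), π(i+1)) is a uniformly random ordered pair of distinct values from {1, …, 95}; by symmetry P[π(i) < π(i+1)] = 1/2.
By linearity: E[X] = 94 · (1/2) = (95 − 1) · (1/2) = 47 ≈ 47.000000.

E[X] = 47 = 47.000000.


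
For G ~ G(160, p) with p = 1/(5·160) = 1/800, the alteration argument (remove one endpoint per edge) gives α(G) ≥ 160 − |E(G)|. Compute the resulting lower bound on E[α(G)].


E[|E(G)|] = C(160, 2)·p = 12720 · (1/800) = 159/10.
E[α(G)] ≥ n − E[|E(G)|] = 160 − 159/10 = 1441/10.
Numerically: ≈ 144.100.
(This is only a lower bound; the true E[α(G)] may be larger.)

E[α(G)] ≥ 1441/10 ≈ 144.100.


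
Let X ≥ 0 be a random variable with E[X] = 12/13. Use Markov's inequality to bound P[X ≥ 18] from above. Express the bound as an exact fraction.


μ = E[X] = 12/13, a = 18.
Markov: P[X ≥ 18] ≤ μ/a = (12/13)/18 = 2/39.
Numerically: ≈ 0.051.
(Since a = 18 > μ = 0.923, the bound 2/39 is < 1 and informative.)

P[X ≥ 18] ≤ 2/39 ≈ 0.051.


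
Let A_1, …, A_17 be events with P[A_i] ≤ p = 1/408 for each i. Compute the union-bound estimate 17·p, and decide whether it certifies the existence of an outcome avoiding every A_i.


Union bound: P[∪_{i=1}^{17} A_i] ≤ Σ_i P[A_i] ≤ 17·p = 17·(1/408) = 1/24.
Numerically: 1/24 ≈ 0.042.
Is 1/24 < 1? YES.
Since P[∪ A_i] ≤ 1/24 < 1, the complement has P[∩ A_i^c] ≥ 1 − 1/24 = 23/24 > 0, so some outcome avoids every A_i.

17·p = 1/24 ≈ 0.042; existence CERTIFIED by the union bound.


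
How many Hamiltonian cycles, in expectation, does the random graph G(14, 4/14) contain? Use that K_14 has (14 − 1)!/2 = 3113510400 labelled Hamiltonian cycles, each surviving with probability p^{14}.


K_14 has (14 − 1)!/2 = 3113510400 labelled Hamiltonian cycles.
For each such Hamiltonian cycle H, let X_H = 1 if all 14 edges of H are present in G. Then P[X_H = 1] = p^{14} = (2/7)^{14} = 16384/678223072849.
By linearity of expectation: E[X] = Σ_H E[X_H] = 3113510400 · p^{14} = 3113510400 · 16384/678223072849 = 7287393484800/96889010407.
Numerically: E[X] ≈ 75.214.

E[X] = 3113510400 · (2/7)^{14} = 7287393484800/96889010407 ≈ 75.214.


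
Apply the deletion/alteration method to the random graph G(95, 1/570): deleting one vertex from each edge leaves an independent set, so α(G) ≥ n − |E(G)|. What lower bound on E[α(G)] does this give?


E[|E(G)|] = C(95, 2)·p = 4465 · (1/570) = 47/6.
E[α(G)] ≥ n − E[|E(G)|] = 95 − 47/6 = 523/6.
Numerically: ≈ 87.16667.
(This is only a lower bound; the true E[α(G)] may be larger.)

E[α(G)] ≥ 523/6 ≈ 87.16667.


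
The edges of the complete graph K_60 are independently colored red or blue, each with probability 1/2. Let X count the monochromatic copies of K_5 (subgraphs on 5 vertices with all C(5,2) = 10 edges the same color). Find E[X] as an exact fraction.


Let X = Σ_S X_S over the C(60, 5) = 5461512 subsets S of size 5, where X_S = 1 if the K_5 on S is monochromatic.
For a fixed S, the K_5 on S has C(5, 2) = 10 edges. P[all 10 edges red] = (1/2)^10, and likewise for blue, so P[monochromatic] = 2·(1/2)^10 = 2^{1 − 10} = 1/512.
By linearity of expectation: E[X] = C(60, 5) · 2^{1 − 10} = 5461512 · 1/512 = 682689/64.
Numerically: E[X] ≈ 10667.01562.

E[X] = C(60,5)·2^(1−C(5,2)) = 682689/64 ≈ 10667.01562.


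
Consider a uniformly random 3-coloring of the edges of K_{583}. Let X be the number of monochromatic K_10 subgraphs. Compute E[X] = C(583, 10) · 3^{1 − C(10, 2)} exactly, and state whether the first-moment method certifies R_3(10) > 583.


E[X] = C(583, 10) · 3^{1 − 45} = 1156690232601431494120 · 3^{−44} = 1156690232601431494120/984770902183611232881.
As a reduced fraction: E[X] = 1156690232601431494120/984770902183611232881 ≈ 1.1746.
Is E[X] < 1? NO.
Since E[X] ≥ 1, the first-moment bound is inconclusive at n = 583; it does NOT by itself certify R_3(10) > 583.

E[X] = 1156690232601431494120/984770902183611232881 ≈ 1.1746; E[X] ≥ 1; first-moment method inconclusive here.


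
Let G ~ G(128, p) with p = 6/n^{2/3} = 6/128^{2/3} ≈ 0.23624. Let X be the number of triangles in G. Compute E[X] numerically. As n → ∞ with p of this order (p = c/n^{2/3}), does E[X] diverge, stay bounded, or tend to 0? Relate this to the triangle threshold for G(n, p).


Number of potential triangles: C(128, 3) = 341376.
Each occurs with probability p³ ≈ (0.23624)³ ≈ 1.3183594e-02.
By linearity: E[X] = C(128, 3)·p³ ≈ 341376 · 1.3183594e-02 ≈ 4500.56250.
Since α = 2/3 < 1, p = c/n^{2/3} ≫ 1/n is above the triangle threshold p ~ 1/n. Asymptotically E[X] ~ (c³/6)·n^{3(1−α)} = (6³/6)·n^{1} → ∞; triangles are abundant w.h.p.

E[X] ≈ 4500.56250; in regime p = Θ(1/n^{2/3}) E[X] diverges (above the triangle threshold p ~ 1/n).


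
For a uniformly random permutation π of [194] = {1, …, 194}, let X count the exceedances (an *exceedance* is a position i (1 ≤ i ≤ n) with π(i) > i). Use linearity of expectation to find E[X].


Write X = Σ_{i=1}^{194} X_i, where X_i = 1_{π(i) > i}.
For each fixed i, π(i) is uniform over {1, …, 194} (marginal of a uniform permutation), so P[π(i) > i] = (n − i)/n. Summing: Σ_{i=1}^{194} (n − i)/n = (0 + 1 + … + 193)/194 = 194(194 − 1)/(2·194) = (194 − 1)/2.
Hence E[X] = Σ_{i=1}^{194} (194 − i)/194 = 193/2 ≈ 96.500.

E[X] = 193/2 = 96.500.


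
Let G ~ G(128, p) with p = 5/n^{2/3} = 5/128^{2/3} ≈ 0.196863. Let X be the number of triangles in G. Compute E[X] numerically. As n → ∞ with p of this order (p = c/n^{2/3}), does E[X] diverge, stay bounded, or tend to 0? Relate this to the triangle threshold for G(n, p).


Number of potential triangles: C(128, 3) = 341376.
Each occurs with probability p³ ≈ (0.196863)³ ≈ 7.62939453e-03.
By linearity: E[X] = C(128, 3)·p³ ≈ 341376 · 7.62939453e-03 ≈ 2604.492188.
Since α = 2/3 < 1, p = c/n^{2/3} ≫ 1/n is above the triangle threshold p ~ 1/n. Asymptotically E[X] ~ (c³/6)·n^{3(1−α)} = (5³/6)·n^{1} → ∞; triangles are abundant w.h.p.

E[X] ≈ 2604.492188; in regime p = Θ(1/n^{2/3}) E[X] diverges (above the triangle threshold p ~ 1/n).


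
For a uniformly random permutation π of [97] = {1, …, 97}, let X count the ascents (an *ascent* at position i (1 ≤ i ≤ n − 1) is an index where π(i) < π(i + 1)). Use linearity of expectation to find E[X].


Write X = Σ X_I over i = 1, …, 96, with X_I the indicator of one ascent.
There are 96 indicators.
For each fixed i, the pair (π(i), π(i+1)) is a uniformly random ordered pair of distinct values from {1, …, 97}; by symmetry P[π(i) < π(i+1)] = 1/2.
By linearity: E[X] = 96 · (1/2) = (97 − 1) · (1/2) = 48 ≈ 48.000.

E[X] = 48 = 48.000.


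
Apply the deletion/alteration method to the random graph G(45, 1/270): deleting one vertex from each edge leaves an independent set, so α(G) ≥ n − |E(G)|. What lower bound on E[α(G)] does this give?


E[|E(G)|] = C(45, 2)·p = 990 · (1/270) = 11/3.
E[α(G)] ≥ n − E[|E(G)|] = 45 − 11/3 = 124/3.
Numerically: ≈ 41.333333.
(This is only a lower bound; the true E[α(G)] may be larger.)

E[α(G)] ≥ 124/3 ≈ 41.333333.


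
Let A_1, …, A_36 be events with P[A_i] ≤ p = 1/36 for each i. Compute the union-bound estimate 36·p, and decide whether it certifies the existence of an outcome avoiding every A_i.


Union bound: P[∪_{i=1}^{36} A_i] ≤ Σ_i P[A_i] ≤ 36·p = 36·(1/36) = 1.
Numerically: 1 ≈ 1.0000000.
Is 1 < 1? NO.
Since the bound 1 is ≥ 1, the union bound is uninformative here; it does NOT by itself certify existence.

36·p = 1 ≈ 1.0000000; existence NOT certified by the union bound.


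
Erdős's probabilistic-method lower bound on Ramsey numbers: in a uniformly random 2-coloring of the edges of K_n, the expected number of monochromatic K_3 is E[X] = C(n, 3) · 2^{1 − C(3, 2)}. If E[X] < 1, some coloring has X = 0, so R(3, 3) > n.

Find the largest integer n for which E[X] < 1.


We need C(n, 3) · 2^{1 − 3} < 1, i.e. C(n, 3) < 2^{3 − 1} = 4.
Check values of n near the boundary:
  n = 3: C(3, 3) = 1; 1 < 4? YES
  n = 4: C(4, 3) = 4; 4 < 4? NO
  n = 5: C(5, 3) = 10; 10 < 4? NO
  n = 6: C(6, 3) = 20; 20 < 4? NO
The largest n with C(n, 3) < 4 is n = 3 (where E[X] = 1/4 ≈ 0.25000). Hence R(3, 3) > 3, i.e. R(3, 3) ≥ 4.

Largest n = 3; hence R(3, 3) > 3.


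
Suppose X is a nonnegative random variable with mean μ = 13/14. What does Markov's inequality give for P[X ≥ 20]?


μ = E[X] = 13/14, a = 20.
Markov: P[X ≥ 20] ≤ μ/a = (13/14)/20 = 13/280.
Numerically: ≈ 0.0464.
(Since a = 20 > μ = 0.9286, the bound 13/280 is < 1 and informative.)

P[X ≥ 20] ≤ 13/280 ≈ 0.0464.


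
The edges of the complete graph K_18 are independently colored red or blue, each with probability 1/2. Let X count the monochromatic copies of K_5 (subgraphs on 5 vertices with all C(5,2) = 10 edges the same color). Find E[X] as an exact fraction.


Let X = Σ_S X_S over the C(18, 5) = 8568 subsets S of size 5, where X_S = 1 if the K_5 on S is monochromatic.
For a fixed S, the K_5 on S has C(5, 2) = 10 edges. P[all 10 edges red] = (1/2)^10, and likewise for blue, so P[monochromatic] = 2·(1/2)^10 = 2^{1 − 10} = 1/512.
By linearity: E[X] = C(18, 5) · 2^{1 − 10} = 8568 · 1/512 = 1071/64.
Numerically: E[X] ≈ 16.734.

E[X] = C(18,5)·2^(1−C(5,2)) = 1071/64 ≈ 16.734.


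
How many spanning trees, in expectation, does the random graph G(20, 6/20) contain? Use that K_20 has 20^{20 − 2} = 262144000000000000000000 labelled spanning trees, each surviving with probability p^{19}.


K_20 has 20^{20 − 2} = 262144000000000000000000 labelled spanning trees.
For each such spanning tree H, let X_H = 1 if all 19 edges of H are present in G. Then P[X_H = 1] = p^{19} = (3/10)^{19} = 1162261467/10000000000000000000.
Summing the indicators: E[X] = Σ_H E[X_H] = 262144000000000000000000 · p^{19} = 262144000000000000000000 · 1162261467/10000000000000000000 = 152339935002624/5.
Numerically: E[X] ≈ 3.05e+13.

E[X] = 262144000000000000000000 · (3/10)^{19} = 152339935002624/5 ≈ 3.05e+13.


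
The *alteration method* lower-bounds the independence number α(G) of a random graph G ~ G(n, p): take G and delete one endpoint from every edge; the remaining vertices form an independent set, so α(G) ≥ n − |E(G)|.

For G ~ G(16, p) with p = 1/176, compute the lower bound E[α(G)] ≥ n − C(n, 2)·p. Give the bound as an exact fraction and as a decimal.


E[|E(G)|] = C(16, 2)·p = 120 · (1/176) = 15/22.
E[α(G)] ≥ n − E[|E(G)|] = 16 − 15/22 = 337/22.
Numerically: ≈ 15.3182.
(This is only a lower bound; the true E[α(G)] may be larger.)

E[α(G)] ≥ 337/22 ≈ 15.3182.


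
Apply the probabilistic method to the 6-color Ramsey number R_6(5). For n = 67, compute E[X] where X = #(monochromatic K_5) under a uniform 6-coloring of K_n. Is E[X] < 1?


E[X] = C(67, 5) · 6^{1 − 10} = 9657648 · 6^{−9} = 9657648/10077696.
As a reduced fraction: E[X] = 67067/69984 ≈ 0.9583.
Is E[X] < 1? YES.
Since E[X] < 1, there exists a 6-coloring of K_{67} with no monochromatic K_5; hence R_6(5) > 67.

E[X] = 67067/69984 ≈ 0.9583; E[X] < 1, so R_6(5) > 67.


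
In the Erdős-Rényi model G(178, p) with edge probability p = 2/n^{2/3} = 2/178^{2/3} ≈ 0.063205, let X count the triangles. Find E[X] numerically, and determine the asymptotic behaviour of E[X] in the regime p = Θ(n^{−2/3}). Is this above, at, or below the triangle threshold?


Number of potential triangles: C(178, 3) = 924176.
Each occurs with probability p³ ≈ (0.063205)³ ≈ 2.5249337e-04.
By linearity: E[X] = C(178, 3)·p³ ≈ 924176 · 2.5249337e-04 ≈ 233.34831.
Since α = 2/3 < 1, p = c/n^{2/3} ≫ 1/n is above the triangle threshold p ~ 1/n. Asymptotically E[X] ~ (c³/6)·n^{3(1−α)} = (2³/6)·n^{1} → ∞; triangles are abundant w.h.p.

E[X] ≈ 233.34831; in regime p = Θ(1/n^{2/3}) E[X] diverges (above the triangle threshold p ~ 1/n).


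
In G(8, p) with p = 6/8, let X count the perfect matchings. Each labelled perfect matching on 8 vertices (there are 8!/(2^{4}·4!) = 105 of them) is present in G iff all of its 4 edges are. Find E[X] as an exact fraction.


K_8 has 8!/(2^{4}·4!) = 105 labelled perfect matchings.
For each such perfect matching H, let X_H = 1 if all 4 edges of H are present in G. Then P[X_H = 1] = p^{4} = (3/4)^{4} = 81/256.
Summing the indicators: E[X] = Σ_H E[X_H] = 105 · p^{4} = 105 · 81/256 = 8505/256.
Numerically: E[X] ≈ 33.2.

E[X] = 105 · (3/4)^{4} = 8505/256 ≈ 33.2.


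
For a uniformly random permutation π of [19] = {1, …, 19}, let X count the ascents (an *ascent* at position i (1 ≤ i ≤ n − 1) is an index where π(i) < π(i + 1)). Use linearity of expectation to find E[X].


Write X = Σ X_I over i = 1, …, 18, with X_I the indicator of one ascent.
There are 18 indicators.
For each fixed i, the pair (π(i), π(i+1)) is a uniformly random ordered pair of distinct values from {1, …, 19}; by symmetry P[π(i) < π(i+1)] = 1/2.
By linearity: E[X] = 18 · (1/2) = (19 − 1) · (1/2) = 9 ≈ 9.000.

E[X] = 9 = 9.000.


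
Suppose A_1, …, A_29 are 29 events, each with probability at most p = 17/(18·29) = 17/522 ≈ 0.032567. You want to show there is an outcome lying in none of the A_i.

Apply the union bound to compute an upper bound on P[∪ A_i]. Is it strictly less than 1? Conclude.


Union bound: P[∪_{i=1}^{29} A_i] ≤ Σ_i P[A_i] ≤ 29·p = 29·(17/522) = 17/18.
Numerically: 17/18 ≈ 0.944444.
Is 17/18 < 1? YES.
Since P[∪ A_i] ≤ 17/18 < 1, the complement has P[∩ A_i^c] ≥ 1 − 17/18 = 1/18 > 0, so some outcome avoids every A_i.

29·p = 17/18 ≈ 0.944444; existence CERTIFIED by the union bound.


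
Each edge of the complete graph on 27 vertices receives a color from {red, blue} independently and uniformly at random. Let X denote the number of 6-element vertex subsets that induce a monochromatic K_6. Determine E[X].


Let X = Σ_S X_S over the C(27, 6) = 296010 subsets S of size 6, where X_S = 1 if the K_6 on S is monochromatic.
For a fixed S, the K_6 on S has C(6, 2) = 15 edges. P[all 15 edges red] = (1/2)^15, and likewise for blue, so P[monochromatic] = 2·(1/2)^15 = 2^{1 − 15} = 1/16384.
Summing: E[X] = C(27, 6) · 2^{1 − 15} = 296010 · 1/16384 = 148005/8192.
Numerically: E[X] ≈ 18.067.

E[X] = C(27,6)·2^(1−C(6,2)) = 148005/8192 ≈ 18.067.


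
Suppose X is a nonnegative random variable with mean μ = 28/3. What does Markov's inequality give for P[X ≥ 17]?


μ = E[X] = 28/3, a = 17.
Markov: P[X ≥ 17] ≤ μ/a = (28/3)/17 = 28/51.
Numerically: ≈ 0.54902.
(Since a = 17 > μ = 9.33333, the bound 28/51 is < 1 and informative.)

P[X ≥ 17] ≤ 28/51 ≈ 0.54902.


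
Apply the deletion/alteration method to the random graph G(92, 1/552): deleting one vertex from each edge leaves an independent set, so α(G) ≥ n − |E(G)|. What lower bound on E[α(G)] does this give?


E[|E(G)|] = C(92, 2)·p = 4186 · (1/552) = 91/12.
E[α(G)] ≥ n − E[|E(G)|] = 92 − 91/12 = 1013/12.
Numerically: ≈ 84.417.
(This is only a lower bound; the true E[α(G)] may be larger.)

E[α(G)] ≥ 1013/12 ≈ 84.417.


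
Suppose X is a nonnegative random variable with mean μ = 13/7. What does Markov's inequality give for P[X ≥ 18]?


μ = E[X] = 13/7, a = 18.
Markov: P[X ≥ 18] ≤ μ/a = (13/7)/18 = 13/126.
Numerically: ≈ 0.1032.
(Since a = 18 > μ = 1.8571, the bound 13/126 is < 1 and informative.)

P[X ≥ 18] ≤ 13/126 ≈ 0.1032.


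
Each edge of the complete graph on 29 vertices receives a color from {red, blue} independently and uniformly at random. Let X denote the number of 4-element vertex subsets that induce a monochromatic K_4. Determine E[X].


Let X = Σ_S X_S over the C(29, 4) = 23751 subsets S of size 4, where X_S = 1 if the K_4 on S is monochromatic.
For a fixed S, the K_4 on S has C(4, 2) = 6 edges. P[all 6 edges red] = (1/2)^6, and likewise for blue, so P[monochromatic] = 2·(1/2)^6 = 2^{1 − 6} = 1/32.
Summing: E[X] = C(29, 4) · 2^{1 − 6} = 23751 · 1/32 = 23751/32.
Numerically: E[X] ≈ 742.219.

E[X] = C(29,4)·2^(1−C(4,2)) = 23751/32 ≈ 742.219.


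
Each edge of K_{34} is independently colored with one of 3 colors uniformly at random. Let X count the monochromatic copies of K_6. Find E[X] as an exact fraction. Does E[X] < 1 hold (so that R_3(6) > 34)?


E[X] = C(34, 6) · 3^{1 − 15} = 1344904 · 3^{−14} = 1344904/4782969.
As a reduced fraction: E[X] = 1344904/4782969 ≈ 0.2812.
Is E[X] < 1? YES.
Since E[X] < 1, there exists a 3-coloring of K_{34} with no monochromatic K_6; hence R_3(6) > 34.

E[X] = 1344904/4782969 ≈ 0.2812; E[X] < 1, so R_3(6) > 34.


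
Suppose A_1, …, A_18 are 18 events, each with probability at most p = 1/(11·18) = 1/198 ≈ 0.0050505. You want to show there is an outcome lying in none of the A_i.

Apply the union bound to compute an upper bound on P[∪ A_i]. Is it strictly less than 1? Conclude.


Union bound: P[∪_{i=1}^{18} A_i] ≤ Σ_i P[A_i] ≤ 18·p = 18·(1/198) = 1/11.
Numerically: 1/11 ≈ 0.0909091.
Is 1/11 < 1? YES.
Since P[∪ A_i] ≤ 1/11 < 1, the complement has P[∩ A_i^c] ≥ 1 − 1/11 = 10/11 > 0, so some outcome avoids every A_i.

18·p = 1/11 ≈ 0.0909091; existence CERTIFIED by the union bound.


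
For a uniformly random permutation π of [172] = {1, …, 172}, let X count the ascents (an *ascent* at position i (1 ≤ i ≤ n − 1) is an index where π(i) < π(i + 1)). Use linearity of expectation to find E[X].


Write X = Σ X_I over i = 1, …, 171, with X_I the indicator of one ascent.
There are 171 indicators.
For each fixed i, the pair (π(i), π(i+1)) is a uniformly random ordered pair of distinct values from {1, …, 172}; by symmetry P[π(i) < π(i+1)] = 1/2.
By linearity: E[X] = 171 · (1/2) = (172 − 1) · (1/2) = 171/2 ≈ 85.5000.

E[X] = 171/2 = 85.5000.


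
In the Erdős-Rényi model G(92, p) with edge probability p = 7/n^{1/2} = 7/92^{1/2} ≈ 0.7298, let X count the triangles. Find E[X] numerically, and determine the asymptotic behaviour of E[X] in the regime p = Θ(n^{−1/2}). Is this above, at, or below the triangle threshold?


Number of potential triangles: C(92, 3) = 125580.
Each occurs with probability p³ ≈ (0.7298)³ ≈ 3.8869807e-01.
By linearity: E[X] = C(92, 3)·p³ ≈ 125580 · 3.8869807e-01 ≈ 48812.70304.
Since α = 1/2 < 1, p = c/n^{1/2} ≫ 1/n is above the triangle threshold p ~ 1/n. Asymptotically E[X] ~ (c³/6)·n^{3(1−α)} = (7³/6)·n^{1.5} → ∞; triangles are abundant w.h.p.

E[X] ≈ 48812.70304; in regime p = Θ(1/n^{1/2}) E[X] diverges (above the triangle threshold p ~ 1/n).
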